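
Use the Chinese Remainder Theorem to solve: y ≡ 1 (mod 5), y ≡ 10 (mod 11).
21

Using the Chinese Remainder Theorem:
M = product of moduli = 55
For equation 1: M_1 = 11, 11 ≡ 1 (mod 5), inverse of 11 mod 5 is 1 (check: 1 × 1 = 1 ≡ 1 (mod 5))
For equation 2: M_2 = 5, 5 ≡ 5 (mod 11), inverse of 5 mod 11 is 9 (check: 5 × 9 = 45 ≡ 1 (mod 11))
Combine: y ≡ Σ r_i×M_i×(M_i⁻¹ mod m_i) = 1×11×1 + 10×5×9 = 11 + 450 = 461
461 mod 55 = 21
y ≡ 21 (mod 55)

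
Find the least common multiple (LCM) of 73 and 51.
3723

First find GCD(73, 51) using the Euclidean algorithm:
73 = 1 × 51 + 22
51 = 2 × 22 + 7
22 = 3 × 7 + 1
7 = 7 × 1 + 0
GCD(73, 51) = 1

LCM formula: LCM(a, b) = (a × b) / GCD(a, b)
LCM(73, 51) = (73 × 51) / 1
LCM(73, 51) = 3723 / 1
LCM(73, 51) = 3723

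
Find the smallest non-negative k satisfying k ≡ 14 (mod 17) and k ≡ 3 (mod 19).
M = 17 × 19 = 323. M₁ = 19, y₁ ≡ 9 (mod 17). M₂ = 17, y₂ ≡ 9 (mod 19). k = 14×19×9 + 3×17×9 ≡ 269 (mod 323)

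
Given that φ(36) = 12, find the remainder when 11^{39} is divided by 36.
By Euler: 11^{12} ≡ 1 (mod 36) since gcd(11, 36) = 1. 39 = 3×12 + 3. So 11^{39} ≡ 11^{3} ≡ 35 (mod 36)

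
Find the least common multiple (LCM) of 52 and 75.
3900

First find GCD(52, 75) using the Euclidean algorithm:
52 = 0 × 75 + 52
75 = 1 × 52 + 23
52 = 2 × 23 + 6
23 = 3 × 6 + 5
6 = 1 × 5 + 1
5 = 5 × 1 + 0
GCD(52, 75) = 1

LCM formula: LCM(a, b) = (a × b) / GCD(a, b)
LCM(52, 75) = (52 × 75) / 1
LCM(52, 75) = 3900 / 1
LCM(52, 75) = 3900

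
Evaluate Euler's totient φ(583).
520

Prime factorization: 583 = 11 × 53
Using the formula φ(n) = n × Π(1 - 1/p) for each prime factor p:
φ(583) = 583 × (1 - 1/11) × (1 - 1/53)
φ(583) = 520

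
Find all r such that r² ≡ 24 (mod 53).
The square roots of 24 mod 53 are 36 and 17. Verify: 36² = 1296 ≡ 24 (mod 53)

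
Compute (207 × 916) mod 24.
12

(207 × 916) = 189612
189612 mod 24 = 12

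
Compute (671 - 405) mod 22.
2

(671 - 405) = 266
266 mod 22 = 2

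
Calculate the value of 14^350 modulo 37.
Using Fermat: 14^{36} ≡ 1 (mod 37). 350 ≡ 26 (mod 36). So 14^{350} ≡ 14^{26} ≡ 11 (mod 37)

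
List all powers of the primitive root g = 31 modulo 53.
g^1, g^2, ..., g^{52} mod 53: {31, 7, 5, 49, 35, 25, 33, 16, 19, 6, 27, 42, 30, 29, 51, 44, 39, 43, 8, 36, 3, 40, 21, 15, 41, 52, 22, 46, 48, 4, 18, 28, 20, 37, 34, 47, 26, 11, 23, 24, 2, 9, 14, 10, 45, 17, 50, 13, 32, 38, 12, 1}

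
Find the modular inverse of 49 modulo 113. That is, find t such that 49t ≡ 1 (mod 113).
30

Using Extended Euclidean Algorithm:
gcd(49, 113) = 1
Bezout coefficients: 49 × 30 + 113 × -13 = 1
So 49 × 30 ≡ 1 (mod 113)
The inverse is 30 mod 113 = 30
Verification: 49 × 30 = 1470 = 13 × 113 + 1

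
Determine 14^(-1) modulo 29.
14^(-1) ≡ 27 (mod 29). Verification: 14 × 27 = 378 ≡ 1 (mod 29)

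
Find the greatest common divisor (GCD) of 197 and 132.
1

Using the Euclidean algorithm:
197 = 1 × 132 + 65
132 = 2 × 65 + 2
65 = 32 × 2 + 1
2 = 2 × 1 + 0

GCD(197, 132) = 1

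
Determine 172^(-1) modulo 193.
172^(-1) ≡ 147 (mod 193). Verification: 172 × 147 = 25284 ≡ 1 (mod 193)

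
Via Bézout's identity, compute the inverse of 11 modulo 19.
Extended GCD: 11(7) + 19(-4) = 1. So 11^(-1) ≡ 7 ≡ 7 (mod 19). Verify: 11 × 7 = 77 ≡ 1 (mod 19)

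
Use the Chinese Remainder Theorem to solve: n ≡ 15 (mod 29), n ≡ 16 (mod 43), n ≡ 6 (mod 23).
16313

Using the Chinese Remainder Theorem:
M = product of moduli = 28681
For equation 1: M_1 = 989, 989 ≡ 3 (mod 29), inverse of 989 mod 29 is 10 (check: 3 × 10 = 30 ≡ 1 (mod 29))
For equation 2: M_2 = 667, 667 ≡ 22 (mod 43), inverse of 667 mod 43 is 2 (check: 22 × 2 = 44 ≡ 1 (mod 43))
For equation 3: M_3 = 1247, 1247 ≡ 5 (mod 23), inverse of 1247 mod 23 is 14 (check: 5 × 14 = 70 ≡ 1 (mod 23))
Combine: n ≡ Σ r_i×M_i×(M_i⁻¹ mod m_i) = 15×989×10 + 16×667×2 + 6×1247×14 = 148350 + 21344 + 104748 = 274442
274442 mod 28681 = 16313
n ≡ 16313 (mod 28681)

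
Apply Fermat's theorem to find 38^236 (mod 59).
By Fermat: 38^{58} ≡ 1 (mod 59). 236 = 4×58 + 4. So 38^{236} ≡ 38^{4} ≡ 17 (mod 59)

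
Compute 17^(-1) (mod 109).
17^(-1) ≡ 77 (mod 109). Verification: 17 × 77 = 1309 ≡ 1 (mod 109)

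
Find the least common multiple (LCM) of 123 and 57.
2337

First find GCD(123, 57) using the Euclidean algorithm:
123 = 2 × 57 + 9
57 = 6 × 9 + 3
9 = 3 × 3 + 0
GCD(123, 57) = 3

LCM formula: LCM(a, b) = (a × b) / GCD(a, b)
LCM(123, 57) = (123 × 57) / 3
LCM(123, 57) = 7011 / 3
LCM(123, 57) = 2337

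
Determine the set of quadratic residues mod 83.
QRs mod 83: {1, 3, 4, 7, 9, 10, 11, 12, 16, 17, 21, 23, 25, 26, 27, 28, 29, 30, 31, 33, 36, 37, 38, 40, 41, 44, 48, 49, 51, 59, 61, 63, 64, 65, 68, 69, 70, 75, 77, 78, 81}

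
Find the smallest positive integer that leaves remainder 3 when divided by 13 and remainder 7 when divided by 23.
M = 13 × 23 = 299. M₁ = 23, y₁ ≡ 4 (mod 13). M₂ = 13, y₂ ≡ 16 (mod 23). n = 3×23×4 + 7×13×16 ≡ 237 (mod 299). The smallest positive such number is 237.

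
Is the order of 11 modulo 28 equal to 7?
No, the actual order is 6, not 7.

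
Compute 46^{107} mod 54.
10

Using successive squaring:
Binary expansion of 107: 1101011
Powers of 46 mod 54 (each is the square of the previous):
  46^1 ≡ 46 (mod 54)
  46^2 ≡ 46² = 2116 ≡ 10 (mod 54)
  46^4 ≡ 10² = 100 ≡ 46 (mod 54)
  46^8 ≡ 46² = 2116 ≡ 10 (mod 54)
  46^16 ≡ 10² = 100 ≡ 46 (mod 54)
  46^32 ≡ 46² = 2116 ≡ 10 (mod 54)
  46^64 ≡ 10² = 100 ≡ 46 (mod 54)
107 = 64 + 32 + 8 + 2 + 1, so 46^107 = 46^64 × 46^32 × 46^8 × 46^2 × 46^1 ≡ 46 × 10 × 10 × 10 × 46 (mod 54)
Multiplying step by step:
  46 × 10 = 460 ≡ 28 (mod 54)
  28 × 10 = 280 ≡ 10 (mod 54)
  10 × 10 = 100 ≡ 46 (mod 54)
  46 × 46 = 2116 ≡ 10 (mod 54)
Result: 46^107 ≡ 10 (mod 54)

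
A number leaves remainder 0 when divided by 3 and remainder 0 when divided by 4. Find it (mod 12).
M = 3 × 4 = 12. M₁ = 4, y₁ ≡ 1 (mod 3). M₂ = 3, y₂ ≡ 3 (mod 4). k = 0×4×1 + 0×3×3 ≡ 0 (mod 12)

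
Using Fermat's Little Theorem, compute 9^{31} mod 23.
2

By Fermat's Little Theorem, a^(p-1) ≡ 1 (mod p) for prime p and gcd(a, p) = 1
Here p = 23, so 9^22 ≡ 1 (mod 23)
We can reduce the exponent: 31 mod 22 = 9
So 9^31 ≡ 9^9 (mod 23)
Computing: 9^9 mod 23 = 2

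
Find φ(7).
6

Prime factorization: 7 = 7
Using the formula φ(n) = n × Π(1 - 1/p) for each prime factor p:
φ(7) = 7 × (1 - 1/7)
φ(7) = 6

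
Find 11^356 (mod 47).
Using Fermat: 11^{46} ≡ 1 (mod 47). 356 ≡ 34 (mod 46). So 11^{356} ≡ 11^{34} ≡ 8 (mod 47)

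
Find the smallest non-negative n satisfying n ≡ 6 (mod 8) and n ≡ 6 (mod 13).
M = 8 × 13 = 104. M₁ = 13, y₁ ≡ 5 (mod 8). M₂ = 8, y₂ ≡ 5 (mod 13). n = 6×13×5 + 6×8×5 ≡ 6 (mod 104)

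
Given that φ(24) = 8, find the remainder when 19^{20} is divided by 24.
By Euler: 19^{8} ≡ 1 (mod 24) since gcd(19, 24) = 1. 20 = 2×8 + 4. So 19^{20} ≡ 19^{4} ≡ 1 (mod 24)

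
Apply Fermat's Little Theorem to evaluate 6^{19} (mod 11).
2

By Fermat's Little Theorem, a^(p-1) ≡ 1 (mod p) for prime p and gcd(a, p) = 1
Here p = 11, so 6^10 ≡ 1 (mod 11)
We can reduce the exponent: 19 mod 10 = 9
So 6^19 ≡ 6^9 (mod 11)
Computing: 6^9 mod 11 = 2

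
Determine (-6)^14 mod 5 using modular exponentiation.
Using Fermat: (-6)^{4} ≡ 1 (mod 5). 14 ≡ 2 (mod 4). So (-6)^{14} ≡ (-6)^{2} ≡ 1 (mod 5)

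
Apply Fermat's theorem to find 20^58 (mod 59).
By Fermat's Little Theorem, 20^{58} ≡ 1 (mod 59) since 59 is prime and gcd(20, 59) = 1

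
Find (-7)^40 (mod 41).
Using Fermat: (-7)^{40} ≡ 1 (mod 41). 40 ≡ 0 (mod 40). So (-7)^{40} ≡ (-7)^{0} ≡ 1 (mod 41)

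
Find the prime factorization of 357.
3 × 7 × 17

Divide by primes starting from smallest:
357 ÷ 3 = 119
119 ÷ 7 = 17
17 ÷ 17 = 1

357 = 3 × 7 × 17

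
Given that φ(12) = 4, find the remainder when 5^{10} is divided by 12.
By Euler: 5^{4} ≡ 1 (mod 12) since gcd(5, 12) = 1. 10 = 2×4 + 2. So 5^{10} ≡ 5^{2} ≡ 1 (mod 12)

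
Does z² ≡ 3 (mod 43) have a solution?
By Euler's criterion: 3^{21} ≡ 42 (mod 43). Since this equals -1 (≡ 42), 3 is not a QR.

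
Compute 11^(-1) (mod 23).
21

Using Extended Euclidean Algorithm:
gcd(11, 23) = 1
Bezout coefficients: 11 × -2 + 23 × 1 = 1
So 11 × -2 ≡ 1 (mod 23)
The inverse is -2 mod 23 = 21
Verification: 11 × 21 = 231 = 10 × 23 + 1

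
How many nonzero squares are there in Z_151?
For prime 151, there are (p-1)/2 = (151-1)/2 = 75 quadratic residues (excluding 0).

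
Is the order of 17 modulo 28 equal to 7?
No, the actual order is 6, not 7.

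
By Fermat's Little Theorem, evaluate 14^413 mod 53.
By Fermat: 14^{52} ≡ 1 (mod 53). 413 = 7×52 + 49. So 14^{413} ≡ 14^{49} ≡ 22 (mod 53)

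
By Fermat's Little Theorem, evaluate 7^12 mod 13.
By Fermat's Little Theorem, 7^{12} ≡ 1 (mod 13) since 13 is prime and gcd(7, 13) = 1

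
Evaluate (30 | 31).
(30/31) = 30^{15} mod 31 = -1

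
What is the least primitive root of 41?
6

A primitive root g modulo p has order p-1 = 40
Prime divisors of 40: [2, 5]
g is a primitive root iff g^(40/q) ≢ 1 (mod 41) for each prime divisor q
Testing small values:
  g = 2: 2^20 ≡ 1, 2^8 ≡ 10 (mod 41) → 2^20 ≡ 1, not primitive root
  g = 3: 3^20 ≡ 40, 3^8 ≡ 1 (mod 41) → 3^8 ≡ 1, not primitive root
  g = 4: 4^20 ≡ 1, 4^8 ≡ 18 (mod 41) → 4^20 ≡ 1, not primitive root
  g = 5: 5^20 ≡ 1, 5^8 ≡ 18 (mod 41) → 5^20 ≡ 1, not primitive root
  g = 6: 6^20 ≡ 40, 6^8 ≡ 10 (mod 41) → none is 1, primitive root!
The smallest primitive root is 6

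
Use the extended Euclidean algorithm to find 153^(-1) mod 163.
Extended GCD: 153(-49) + 163(46) = 1. So 153^(-1) ≡ 114 ≡ 114 (mod 163). Verify: 153 × 114 = 17442 ≡ 1 (mod 163)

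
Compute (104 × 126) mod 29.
25

(104 × 126) = 13104
13104 mod 29 = 25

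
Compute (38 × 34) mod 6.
2

(38 × 34) = 1292
1292 mod 6 = 2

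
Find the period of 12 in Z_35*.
Powers of 12 mod 35: 12^1≡12, 12^2≡4, 12^3≡13, 12^4≡16, 12^5≡17, 12^6≡29, 12^7≡33, 12^8≡11, 12^9≡27, 12^10≡9, 12^11≡3, 12^12≡1. Order = 12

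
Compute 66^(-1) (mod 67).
66^(-1) ≡ 66 (mod 67). Verification: 66 × 66 = 4356 ≡ 1 (mod 67)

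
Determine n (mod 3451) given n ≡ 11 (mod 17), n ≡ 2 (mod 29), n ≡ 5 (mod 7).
2119

Using the Chinese Remainder Theorem:
M = product of moduli = 3451
For equation 1: M_1 = 203, 203 ≡ 16 (mod 17), inverse of 203 mod 17 is 16 (check: 16 × 16 = 256 ≡ 1 (mod 17))
For equation 2: M_2 = 119, 119 ≡ 3 (mod 29), inverse of 119 mod 29 is 10 (check: 3 × 10 = 30 ≡ 1 (mod 29))
For equation 3: M_3 = 493, 493 ≡ 3 (mod 7), inverse of 493 mod 7 is 5 (check: 3 × 5 = 15 ≡ 1 (mod 7))
Combine: n ≡ Σ r_i×M_i×(M_i⁻¹ mod m_i) = 11×203×16 + 2×119×10 + 5×493×5 = 35728 + 2380 + 12325 = 50433
50433 mod 3451 = 2119
n ≡ 2119 (mod 3451)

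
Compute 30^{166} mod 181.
154

Using successive squaring:
Binary expansion of 166: 10100110
Powers of 30 mod 181 (each is the square of the previous):
  30^1 ≡ 30 (mod 181)
  30^2 ≡ 30² = 900 ≡ 176 (mod 181)
  30^4 ≡ 176² = 30976 ≡ 25 (mod 181)
  30^8 ≡ 25² = 625 ≡ 82 (mod 181)
  30^16 ≡ 82² = 6724 ≡ 27 (mod 181)
  30^32 ≡ 27² = 729 ≡ 5 (mod 181)
  30^64 ≡ 5² = 25 ≡ 25 (mod 181)
  30^128 ≡ 25² = 625 ≡ 82 (mod 181)
166 = 128 + 32 + 4 + 2, so 30^166 = 30^128 × 30^32 × 30^4 × 30^2 ≡ 82 × 5 × 25 × 176 (mod 181)
Multiplying step by step:
  82 × 5 = 410 ≡ 48 (mod 181)
  48 × 25 = 1200 ≡ 114 (mod 181)
  114 × 176 = 20064 ≡ 154 (mod 181)
Result: 30^166 ≡ 154 (mod 181)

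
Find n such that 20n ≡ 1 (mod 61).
20^(-1) ≡ 58 (mod 61). Verification: 20 × 58 = 1160 ≡ 1 (mod 61)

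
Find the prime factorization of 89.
89

Divide by primes starting from smallest:
89 ÷ 89 = 1

89 = 89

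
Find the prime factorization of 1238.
2 × 619

Divide by primes starting from smallest:
1238 ÷ 2 = 619
619 ÷ 619 = 1

1238 = 2 × 619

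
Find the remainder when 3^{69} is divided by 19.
By Fermat: 3^{18} ≡ 1 (mod 19). 69 = 3×18 + 15. So 3^{69} ≡ 3^{15} ≡ 12 (mod 19)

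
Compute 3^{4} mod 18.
9

Using successive squaring:
Binary expansion of 4: 100
Powers of 3 mod 18 (each is the square of the previous):
  3^1 ≡ 3 (mod 18)
  3^2 ≡ 3² = 9 ≡ 9 (mod 18)
  3^4 ≡ 9² = 81 ≡ 9 (mod 18)
4 is a power of 2, so 3^4 is the last square: ≡ 9 (mod 18)
Result: 3^4 ≡ 9 (mod 18)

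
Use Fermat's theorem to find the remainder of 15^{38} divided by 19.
16

By Fermat's Little Theorem, a^(p-1) ≡ 1 (mod p) for prime p and gcd(a, p) = 1
Here p = 19, so 15^18 ≡ 1 (mod 19)
We can reduce the exponent: 38 mod 18 = 2
So 15^38 ≡ 15^2 (mod 19)
Computing: 15^2 mod 19 = 16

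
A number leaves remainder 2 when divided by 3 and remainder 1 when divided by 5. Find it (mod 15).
M = 3 × 5 = 15. M₁ = 5, y₁ ≡ 2 (mod 3). M₂ = 3, y₂ ≡ 2 (mod 5). x = 2×5×2 + 1×3×2 ≡ 11 (mod 15)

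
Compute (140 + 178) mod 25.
18

(140 + 178) = 318
318 mod 25 = 18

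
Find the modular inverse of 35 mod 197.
35^(-1) ≡ 152 (mod 197). Verification: 35 × 152 = 5320 ≡ 1 (mod 197)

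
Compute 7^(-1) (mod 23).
7^(-1) ≡ 10 (mod 23). Verification: 7 × 10 = 70 ≡ 1 (mod 23)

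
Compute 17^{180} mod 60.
1

Using successive squaring:
Binary expansion of 180: 10110100
Powers of 17 mod 60 (each is the square of the previous):
  17^1 ≡ 17 (mod 60)
  17^2 ≡ 17² = 289 ≡ 49 (mod 60)
  17^4 ≡ 49² = 2401 ≡ 1 (mod 60)
  17^8 ≡ 1² = 1 ≡ 1 (mod 60)
  17^16 ≡ 1² = 1 ≡ 1 (mod 60)
  17^32 ≡ 1² = 1 ≡ 1 (mod 60)
  17^64 ≡ 1² = 1 ≡ 1 (mod 60)
  17^128 ≡ 1² = 1 ≡ 1 (mod 60)
180 = 128 + 32 + 16 + 4, so 17^180 = 17^128 × 17^32 × 17^16 × 17^4 ≡ 1 × 1 × 1 × 1 (mod 60)
Multiplying step by step:
  1 × 1 = 1 ≡ 1 (mod 60)
  1 × 1 = 1 ≡ 1 (mod 60)
  1 × 1 = 1 ≡ 1 (mod 60)
Result: 17^180 ≡ 1 (mod 60)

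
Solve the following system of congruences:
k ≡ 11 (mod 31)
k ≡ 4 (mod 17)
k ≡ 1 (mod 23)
7637

Using the Chinese Remainder Theorem:
M = product of moduli = 12121
For equation 1: M_1 = 391, 391 ≡ 19 (mod 31), inverse of 391 mod 31 is 18 (check: 19 × 18 = 342 ≡ 1 (mod 31))
For equation 2: M_2 = 713, 713 ≡ 16 (mod 17), inverse of 713 mod 17 is 16 (check: 16 × 16 = 256 ≡ 1 (mod 17))
For equation 3: M_3 = 527, 527 ≡ 21 (mod 23), inverse of 527 mod 23 is 11 (check: 21 × 11 = 231 ≡ 1 (mod 23))
Combine: k ≡ Σ r_i×M_i×(M_i⁻¹ mod m_i) = 11×391×18 + 4×713×16 + 1×527×11 = 77418 + 45632 + 5797 = 128847
128847 mod 12121 = 7637
k ≡ 7637 (mod 12121)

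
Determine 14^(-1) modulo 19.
14^(-1) ≡ 15 (mod 19). Verification: 14 × 15 = 210 ≡ 1 (mod 19)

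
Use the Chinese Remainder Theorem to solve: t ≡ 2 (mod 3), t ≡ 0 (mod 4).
M = 3 × 4 = 12. M₁ = 4, y₁ ≡ 1 (mod 3). M₂ = 3, y₂ ≡ 3 (mod 4). t = 2×4×1 + 0×3×3 ≡ 8 (mod 12)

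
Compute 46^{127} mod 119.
95

Using successive squaring:
Binary expansion of 127: 1111111
Powers of 46 mod 119 (each is the square of the previous):
  46^1 ≡ 46 (mod 119)
  46^2 ≡ 46² = 2116 ≡ 93 (mod 119)
  46^4 ≡ 93² = 8649 ≡ 81 (mod 119)
  46^8 ≡ 81² = 6561 ≡ 16 (mod 119)
  46^16 ≡ 16² = 256 ≡ 18 (mod 119)
  46^32 ≡ 18² = 324 ≡ 86 (mod 119)
  46^64 ≡ 86² = 7396 ≡ 18 (mod 119)
127 = 64 + 32 + 16 + 8 + 4 + 2 + 1, so 46^127 = 46^64 × 46^32 × 46^16 × 46^8 × 46^4 × 46^2 × 46^1 ≡ 18 × 86 × 18 × 16 × 81 × 93 × 46 (mod 119)
Multiplying step by step:
  18 × 86 = 1548 ≡ 1 (mod 119)
  1 × 18 = 18 ≡ 18 (mod 119)
  18 × 16 = 288 ≡ 50 (mod 119)
  50 × 81 = 4050 ≡ 4 (mod 119)
  4 × 93 = 372 ≡ 15 (mod 119)
  15 × 46 = 690 ≡ 95 (mod 119)
Result: 46^127 ≡ 95 (mod 119)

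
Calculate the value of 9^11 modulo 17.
Using repeated squaring. 11 = 8 + 2 + 1 (binary 1011). Repeated squaring mod 17: 9^1 ≡ 9; 9^2 ≡ 9² = 81 ≡ 13; 9^4 ≡ 13² = 169 ≡ 16; 9^8 ≡ 16² = 256 ≡ 1. Multiply: 9^11 = 9^8 × 9^2 × 9^1 ≡ 1 × 13 × 9 (mod 17): 1 × 13 = 13 ≡ 13; 13 × 9 = 117 ≡ 15. So 9^11 ≡ 15 (mod 17).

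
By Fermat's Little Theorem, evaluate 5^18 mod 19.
By Fermat's Little Theorem, 5^{18} ≡ 1 (mod 19) since 19 is prime and gcd(5, 19) = 1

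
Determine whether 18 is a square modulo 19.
By Euler's criterion: 18^{9} ≡ 18 (mod 19). Since this equals -1 (≡ 18), 18 is not a QR.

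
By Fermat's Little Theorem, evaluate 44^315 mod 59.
By Fermat: 44^{58} ≡ 1 (mod 59). 315 = 5×58 + 25. So 44^{315} ≡ 44^{25} ≡ 39 (mod 59)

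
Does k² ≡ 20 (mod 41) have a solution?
By Euler's criterion: 20^{20} ≡ 1 (mod 41). Since this equals 1, 20 is a QR.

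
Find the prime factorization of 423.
3^2 × 47

Divide by primes starting from smallest:
423 ÷ 3 = 141
141 ÷ 3 = 47
47 ÷ 47 = 1

423 = 3^2 × 47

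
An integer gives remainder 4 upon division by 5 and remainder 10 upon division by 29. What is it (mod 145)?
M = 5 × 29 = 145. M₁ = 29, y₁ ≡ 4 (mod 5). M₂ = 5, y₂ ≡ 6 (mod 29). n = 4×29×4 + 10×5×6 ≡ 39 (mod 145). The smallest positive such number is 39.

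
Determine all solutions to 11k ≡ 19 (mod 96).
89

Since gcd(11, 96) = 1 divides 19, a solution exists.
Multiply both sides by the inverse of 11 mod 96:
  11^(-1) mod 96 = 35
  x ≡ 35 × 19 ≡ 665 ≡ 89 (mod 96)
Verification: 11 × 89 = 979 = 10 × 96 + 19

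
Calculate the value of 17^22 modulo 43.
Using repeated squaring. 22 = 16 + 4 + 2 (binary 10110). Repeated squaring mod 43: 17^1 ≡ 17; 17^2 ≡ 17² = 289 ≡ 31; 17^4 ≡ 31² = 961 ≡ 15; 17^8 ≡ 15² = 225 ≡ 10; 17^16 ≡ 10² = 100 ≡ 14. Multiply: 17^22 = 17^16 × 17^4 × 17^2 ≡ 14 × 15 × 31 (mod 43): 14 × 15 = 210 ≡ 38; 38 × 31 = 1178 ≡ 17. So 17^22 ≡ 17 (mod 43).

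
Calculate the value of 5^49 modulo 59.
Using repeated squaring. 49 = 32 + 16 + 1 (binary 110001). Repeated squaring mod 59: 5^1 ≡ 5; 5^2 ≡ 5² = 25 ≡ 25; 5^4 ≡ 25² = 625 ≡ 35; 5^8 ≡ 35² = 1225 ≡ 45; 5^16 ≡ 45² = 2025 ≡ 19; 5^32 ≡ 19² = 361 ≡ 7. Multiply: 5^49 = 5^32 × 5^16 × 5^1 ≡ 7 × 19 × 5 (mod 59): 7 × 19 = 133 ≡ 15; 15 × 5 = 75 ≡ 16. So 5^49 ≡ 16 (mod 59).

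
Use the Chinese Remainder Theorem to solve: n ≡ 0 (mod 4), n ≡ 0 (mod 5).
M = 4 × 5 = 20. M₁ = 5, y₁ ≡ 1 (mod 4). M₂ = 4, y₂ ≡ 4 (mod 5). n = 0×5×1 + 0×4×4 ≡ 0 (mod 20)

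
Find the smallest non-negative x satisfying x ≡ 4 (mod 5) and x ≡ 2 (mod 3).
M = 5 × 3 = 15. M₁ = 3, y₁ ≡ 2 (mod 5). M₂ = 5, y₂ ≡ 2 (mod 3). x = 4×3×2 + 2×5×2 ≡ 14 (mod 15)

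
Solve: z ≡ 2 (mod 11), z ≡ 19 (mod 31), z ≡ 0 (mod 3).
M = 11 × 31 × 3 = 1023. M₁ = 93, y₁ ≡ 9 (mod 11). M₂ = 33, y₂ ≡ 16 (mod 31). M₃ = 341, y₃ ≡ 2 (mod 3). z = 2×93×9 + 19×33×16 + 0×341×2 ≡ 453 (mod 1023)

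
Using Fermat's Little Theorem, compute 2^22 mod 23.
By Fermat's Little Theorem, 2^{22} ≡ 1 (mod 23) since 23 is prime and gcd(2, 23) = 1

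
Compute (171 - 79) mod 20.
12

(171 - 79) = 92
92 mod 20 = 12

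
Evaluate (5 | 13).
(5/13) = 5^{6} mod 13 = -1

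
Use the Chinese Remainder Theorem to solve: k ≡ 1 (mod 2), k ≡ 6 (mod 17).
23

Using the Chinese Remainder Theorem:
M = product of moduli = 34
For equation 1: M_1 = 17, 17 ≡ 1 (mod 2), inverse of 17 mod 2 is 1 (check: 1 × 1 = 1 ≡ 1 (mod 2))
For equation 2: M_2 = 2, 2 ≡ 2 (mod 17), inverse of 2 mod 17 is 9 (check: 2 × 9 = 18 ≡ 1 (mod 17))
Combine: k ≡ Σ r_i×M_i×(M_i⁻¹ mod m_i) = 1×17×1 + 6×2×9 = 17 + 108 = 125
125 mod 34 = 23
k ≡ 23 (mod 34)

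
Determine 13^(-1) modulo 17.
13^(-1) ≡ 4 (mod 17). Verification: 13 × 4 = 52 ≡ 1 (mod 17)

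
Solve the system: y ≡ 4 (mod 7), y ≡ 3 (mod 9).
M = 7 × 9 = 63. M₁ = 9, y₁ ≡ 4 (mod 7). M₂ = 7, y₂ ≡ 4 (mod 9). y = 4×9×4 + 3×7×4 ≡ 39 (mod 63)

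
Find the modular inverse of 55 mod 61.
55^(-1) ≡ 10 (mod 61). Verification: 55 × 10 = 550 ≡ 1 (mod 61)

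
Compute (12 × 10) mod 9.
3

(12 × 10) = 120
120 mod 9 = 3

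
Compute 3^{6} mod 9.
0

Using successive squaring:
Binary expansion of 6: 110
Powers of 3 mod 9 (each is the square of the previous):
  3^1 ≡ 3 (mod 9)
  3^2 ≡ 3² = 9 ≡ 0 (mod 9)
  3^4 ≡ 0² = 0 ≡ 0 (mod 9)
6 = 4 + 2, so 3^6 = 3^4 × 3^2 ≡ 0 × 0 (mod 9)
Multiplying step by step:
  0 × 0 = 0 ≡ 0 (mod 9)
Result: 3^6 ≡ 0 (mod 9)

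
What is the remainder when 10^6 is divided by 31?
6 = 4 + 2 (binary 110). Repeated squaring mod 31: 10^1 ≡ 10; 10^2 ≡ 10² = 100 ≡ 7; 10^4 ≡ 7² = 49 ≡ 18. Multiply: 10^6 = 10^4 × 10^2 ≡ 18 × 7 (mod 31): 18 × 7 = 126 ≡ 2. So 10^6 ≡ 2 (mod 31).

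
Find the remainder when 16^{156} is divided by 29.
By Fermat: 16^{28} ≡ 1 (mod 29). 156 = 5×28 + 16. So 16^{156} ≡ 16^{16} ≡ 24 (mod 29)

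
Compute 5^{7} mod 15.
5

Using successive squaring:
Binary expansion of 7: 111
Powers of 5 mod 15 (each is the square of the previous):
  5^1 ≡ 5 (mod 15)
  5^2 ≡ 5² = 25 ≡ 10 (mod 15)
  5^4 ≡ 10² = 100 ≡ 10 (mod 15)
7 = 4 + 2 + 1, so 5^7 = 5^4 × 5^2 × 5^1 ≡ 10 × 10 × 5 (mod 15)
Multiplying step by step:
  10 × 10 = 100 ≡ 10 (mod 15)
  10 × 5 = 50 ≡ 5 (mod 15)
Result: 5^7 ≡ 5 (mod 15)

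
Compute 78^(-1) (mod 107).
59

Using Extended Euclidean Algorithm:
gcd(78, 107) = 1
Bezout coefficients: 78 × -48 + 107 × 35 = 1
So 78 × -48 ≡ 1 (mod 107)
The inverse is -48 mod 107 = 59
Verification: 78 × 59 = 4602 = 43 × 107 + 1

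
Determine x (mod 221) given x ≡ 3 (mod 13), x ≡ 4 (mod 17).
55

Using the Chinese Remainder Theorem:
M = product of moduli = 221
For equation 1: M_1 = 17, 17 ≡ 4 (mod 13), inverse of 17 mod 13 is 10 (check: 4 × 10 = 40 ≡ 1 (mod 13))
For equation 2: M_2 = 13, 13 ≡ 13 (mod 17), inverse of 13 mod 17 is 4 (check: 13 × 4 = 52 ≡ 1 (mod 17))
Combine: x ≡ Σ r_i×M_i×(M_i⁻¹ mod m_i) = 3×17×10 + 4×13×4 = 510 + 208 = 718
718 mod 221 = 55
x ≡ 55 (mod 221)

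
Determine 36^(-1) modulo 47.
36^(-1) ≡ 17 (mod 47). Verification: 36 × 17 = 612 ≡ 1 (mod 47)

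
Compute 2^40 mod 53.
Using repeated squaring. 40 = 32 + 8 (binary 101000). Repeated squaring mod 53: 2^1 ≡ 2; 2^2 ≡ 2² = 4 ≡ 4; 2^4 ≡ 4² = 16 ≡ 16; 2^8 ≡ 16² = 256 ≡ 44; 2^16 ≡ 44² = 1936 ≡ 28; 2^32 ≡ 28² = 784 ≡ 42. Multiply: 2^40 = 2^32 × 2^8 ≡ 42 × 44 (mod 53): 42 × 44 = 1848 ≡ 46. So 2^40 ≡ 46 (mod 53).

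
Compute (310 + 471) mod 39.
1

(310 + 471) = 781
781 mod 39 = 1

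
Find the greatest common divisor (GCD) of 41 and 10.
1

Using the Euclidean algorithm:
41 = 4 × 10 + 1
10 = 10 × 1 + 0

GCD(41, 10) = 1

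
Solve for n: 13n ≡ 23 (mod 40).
11

Since gcd(13, 40) = 1 divides 23, a solution exists.
Multiply both sides by the inverse of 13 mod 40:
  13^(-1) mod 40 = 37
  x ≡ 37 × 23 ≡ 851 ≡ 11 (mod 40)
Verification: 13 × 11 = 143 = 3 × 40 + 23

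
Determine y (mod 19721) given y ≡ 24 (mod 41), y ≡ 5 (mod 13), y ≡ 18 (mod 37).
15891

Using the Chinese Remainder Theorem:
M = product of moduli = 19721
For equation 1: M_1 = 481, 481 ≡ 30 (mod 41), inverse of 481 mod 41 is 26 (check: 30 × 26 = 780 ≡ 1 (mod 41))
For equation 2: M_2 = 1517, 1517 ≡ 9 (mod 13), inverse of 1517 mod 13 is 3 (check: 9 × 3 = 27 ≡ 1 (mod 13))
For equation 3: M_3 = 533, 533 ≡ 15 (mod 37), inverse of 533 mod 37 is 5 (check: 15 × 5 = 75 ≡ 1 (mod 37))
Combine: y ≡ Σ r_i×M_i×(M_i⁻¹ mod m_i) = 24×481×26 + 5×1517×3 + 18×533×5 = 300144 + 22755 + 47970 = 370869
370869 mod 19721 = 15891
y ≡ 15891 (mod 19721)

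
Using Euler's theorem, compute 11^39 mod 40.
By Euler: 11^{16} ≡ 1 (mod 40) since gcd(11, 40) = 1. 39 = 2×16 + 7. So 11^{39} ≡ 11^{7} ≡ 11 (mod 40)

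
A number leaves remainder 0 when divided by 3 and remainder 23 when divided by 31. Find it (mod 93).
M = 3 × 31 = 93. M₁ = 31, y₁ ≡ 1 (mod 3). M₂ = 3, y₂ ≡ 21 (mod 31). r = 0×31×1 + 23×3×21 ≡ 54 (mod 93)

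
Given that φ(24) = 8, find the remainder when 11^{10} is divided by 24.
By Euler: 11^{8} ≡ 1 (mod 24) since gcd(11, 24) = 1. 10 = 1×8 + 2. So 11^{10} ≡ 11^{2} ≡ 1 (mod 24)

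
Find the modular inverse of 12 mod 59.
12^(-1) ≡ 5 (mod 59). Verification: 12 × 5 = 60 ≡ 1 (mod 59)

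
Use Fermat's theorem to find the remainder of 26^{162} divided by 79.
22

By Fermat's Little Theorem, a^(p-1) ≡ 1 (mod p) for prime p and gcd(a, p) = 1
Here p = 79, so 26^78 ≡ 1 (mod 79)
We can reduce the exponent: 162 mod 78 = 6
So 26^162 ≡ 26^6 (mod 79)
Computing: 26^6 mod 79 = 22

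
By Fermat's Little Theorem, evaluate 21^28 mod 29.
By Fermat's Little Theorem, 21^{28} ≡ 1 (mod 29) since 29 is prime and gcd(21, 29) = 1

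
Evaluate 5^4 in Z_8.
4 = 4 (binary 100). Repeated squaring mod 8: 5^1 ≡ 5; 5^2 ≡ 5² = 25 ≡ 1; 5^4 ≡ 1² = 1 ≡ 1. So 5^4 ≡ 1 (mod 8).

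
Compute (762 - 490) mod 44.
8

(762 - 490) = 272
272 mod 44 = 8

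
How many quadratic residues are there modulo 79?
For prime 79, there are (p-1)/2 = (79-1)/2 = 39 quadratic residues (excluding 0).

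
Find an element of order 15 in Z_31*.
7 has order 15 mod 31 since 7^{15} ≡ 1 (mod 31) and no smaller power works.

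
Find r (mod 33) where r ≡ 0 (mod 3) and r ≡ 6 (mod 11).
M = 3 × 11 = 33. M₁ = 11, y₁ ≡ 2 (mod 3). M₂ = 3, y₂ ≡ 4 (mod 11). r = 0×11×2 + 6×3×4 ≡ 6 (mod 33)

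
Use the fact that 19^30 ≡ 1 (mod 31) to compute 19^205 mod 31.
By Fermat: 19^{30} ≡ 1 (mod 31). 205 = 6×30 + 25. So 19^{205} ≡ 19^{25} ≡ 25 (mod 31)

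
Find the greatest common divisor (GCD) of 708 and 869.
1

Using the Euclidean algorithm:
708 = 0 × 869 + 708
869 = 1 × 708 + 161
708 = 4 × 161 + 64
161 = 2 × 64 + 33
64 = 1 × 33 + 31
33 = 1 × 31 + 2
31 = 15 × 2 + 1
2 = 2 × 1 + 0

GCD(708, 869) = 1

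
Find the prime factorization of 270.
2 × 3^3 × 5

Divide by primes starting from smallest:
270 ÷ 2 = 135
135 ÷ 3 = 45
45 ÷ 3 = 15
15 ÷ 3 = 5
5 ÷ 5 = 1

270 = 2 × 3^3 × 5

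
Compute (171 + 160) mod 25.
6

(171 + 160) = 331
331 mod 25 = 6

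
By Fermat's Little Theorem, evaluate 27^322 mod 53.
By Fermat: 27^{52} ≡ 1 (mod 53). 322 = 6×52 + 10. So 27^{322} ≡ 27^{10} ≡ 25 (mod 53)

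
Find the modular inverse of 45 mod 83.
45^(-1) ≡ 24 (mod 83). Verification: 45 × 24 = 1080 ≡ 1 (mod 83)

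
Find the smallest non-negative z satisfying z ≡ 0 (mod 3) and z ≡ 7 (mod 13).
M = 3 × 13 = 39. M₁ = 13, y₁ ≡ 1 (mod 3). M₂ = 3, y₂ ≡ 9 (mod 13). z = 0×13×1 + 7×3×9 ≡ 33 (mod 39)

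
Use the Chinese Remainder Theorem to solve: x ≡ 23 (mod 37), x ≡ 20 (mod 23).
319

Using the Chinese Remainder Theorem:
M = product of moduli = 851
For equation 1: M_1 = 23, 23 ≡ 23 (mod 37), inverse of 23 mod 37 is 29 (check: 23 × 29 = 667 ≡ 1 (mod 37))
For equation 2: M_2 = 37, 37 ≡ 14 (mod 23), inverse of 37 mod 23 is 5 (check: 14 × 5 = 70 ≡ 1 (mod 23))
Combine: x ≡ Σ r_i×M_i×(M_i⁻¹ mod m_i) = 23×23×29 + 20×37×5 = 15341 + 3700 = 19041
19041 mod 851 = 319
x ≡ 319 (mod 851)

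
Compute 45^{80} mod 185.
10

Using successive squaring:
Binary expansion of 80: 1010000
Powers of 45 mod 185 (each is the square of the previous):
  45^1 ≡ 45 (mod 185)
  45^2 ≡ 45² = 2025 ≡ 175 (mod 185)
  45^4 ≡ 175² = 30625 ≡ 100 (mod 185)
  45^8 ≡ 100² = 10000 ≡ 10 (mod 185)
  45^16 ≡ 10² = 100 ≡ 100 (mod 185)
  45^32 ≡ 100² = 10000 ≡ 10 (mod 185)
  45^64 ≡ 10² = 100 ≡ 100 (mod 185)
80 = 64 + 16, so 45^80 = 45^64 × 45^16 ≡ 100 × 100 (mod 185)
Multiplying step by step:
  100 × 100 = 10000 ≡ 10 (mod 185)
Result: 45^80 ≡ 10 (mod 185)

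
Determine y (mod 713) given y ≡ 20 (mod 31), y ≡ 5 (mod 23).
51

Using the Chinese Remainder Theorem:
M = product of moduli = 713
For equation 1: M_1 = 23, 23 ≡ 23 (mod 31), inverse of 23 mod 31 is 27 (check: 23 × 27 = 621 ≡ 1 (mod 31))
For equation 2: M_2 = 31, 31 ≡ 8 (mod 23), inverse of 31 mod 23 is 3 (check: 8 × 3 = 24 ≡ 1 (mod 23))
Combine: y ≡ Σ r_i×M_i×(M_i⁻¹ mod m_i) = 20×23×27 + 5×31×3 = 12420 + 465 = 12885
12885 mod 713 = 51
y ≡ 51 (mod 713)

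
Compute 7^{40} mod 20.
1

Using successive squaring:
Binary expansion of 40: 101000
Powers of 7 mod 20 (each is the square of the previous):
  7^1 ≡ 7 (mod 20)
  7^2 ≡ 7² = 49 ≡ 9 (mod 20)
  7^4 ≡ 9² = 81 ≡ 1 (mod 20)
  7^8 ≡ 1² = 1 ≡ 1 (mod 20)
  7^16 ≡ 1² = 1 ≡ 1 (mod 20)
  7^32 ≡ 1² = 1 ≡ 1 (mod 20)
40 = 32 + 8, so 7^40 = 7^32 × 7^8 ≡ 1 × 1 (mod 20)
Multiplying step by step:
  1 × 1 = 1 ≡ 1 (mod 20)
Result: 7^40 ≡ 1 (mod 20)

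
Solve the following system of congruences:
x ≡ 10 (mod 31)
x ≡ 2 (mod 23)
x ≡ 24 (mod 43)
13526

Using the Chinese Remainder Theorem:
M = product of moduli = 30659
For equation 1: M_1 = 989, 989 ≡ 28 (mod 31), inverse of 989 mod 31 is 10 (check: 28 × 10 = 280 ≡ 1 (mod 31))
For equation 2: M_2 = 1333, 1333 ≡ 22 (mod 23), inverse of 1333 mod 23 is 22 (check: 22 × 22 = 484 ≡ 1 (mod 23))
For equation 3: M_3 = 713, 713 ≡ 25 (mod 43), inverse of 713 mod 43 is 31 (check: 25 × 31 = 775 ≡ 1 (mod 43))
Combine: x ≡ Σ r_i×M_i×(M_i⁻¹ mod m_i) = 10×989×10 + 2×1333×22 + 24×713×31 = 98900 + 58652 + 530472 = 688024
688024 mod 30659 = 13526
x ≡ 13526 (mod 30659)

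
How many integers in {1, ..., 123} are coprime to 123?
80

Prime factorization: 123 = 3 × 41
Using the formula φ(n) = n × Π(1 - 1/p) for each prime factor p:
φ(123) = 123 × (1 - 1/3) × (1 - 1/41)
φ(123) = 80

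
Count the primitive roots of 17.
8

The number of primitive roots modulo p is φ(p-1) = φ(16)
φ(16) = 8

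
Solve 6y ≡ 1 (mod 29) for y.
6^(-1) ≡ 5 (mod 29). Verification: 6 × 5 = 30 ≡ 1 (mod 29)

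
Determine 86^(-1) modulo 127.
86^(-1) ≡ 96 (mod 127). Verification: 86 × 96 = 8256 ≡ 1 (mod 127)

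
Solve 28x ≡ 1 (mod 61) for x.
24

Using Extended Euclidean Algorithm:
gcd(28, 61) = 1
Bezout coefficients: 28 × 24 + 61 × -11 = 1
So 28 × 24 ≡ 1 (mod 61)
The inverse is 24 mod 61 = 24
Verification: 28 × 24 = 672 = 11 × 61 + 1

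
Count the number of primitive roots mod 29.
Number of primitive roots mod 29 = φ(28) = 12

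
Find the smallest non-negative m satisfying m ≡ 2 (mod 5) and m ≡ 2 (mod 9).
M = 5 × 9 = 45. M₁ = 9, y₁ ≡ 4 (mod 5). M₂ = 5, y₂ ≡ 2 (mod 9). m = 2×9×4 + 2×5×2 ≡ 2 (mod 45)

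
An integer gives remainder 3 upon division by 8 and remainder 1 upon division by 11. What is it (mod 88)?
M = 8 × 11 = 88. M₁ = 11, y₁ ≡ 3 (mod 8). M₂ = 8, y₂ ≡ 7 (mod 11). r = 3×11×3 + 1×8×7 ≡ 67 (mod 88). The smallest positive such number is 67.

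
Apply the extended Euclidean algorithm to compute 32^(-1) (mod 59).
Extended GCD: 32(24) + 59(-13) = 1. So 32^(-1) ≡ 24 ≡ 24 (mod 59). Verify: 32 × 24 = 768 ≡ 1 (mod 59)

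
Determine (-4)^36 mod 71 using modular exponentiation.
Using repeated squaring. (-4) ≡ 67 (mod 71). 36 = 32 + 4 (binary 100100). Repeated squaring mod 71: 67^1 ≡ 67; 67^2 ≡ 67² = 4489 ≡ 16; 67^4 ≡ 16² = 256 ≡ 43; 67^8 ≡ 43² = 1849 ≡ 3; 67^16 ≡ 3² = 9 ≡ 9; 67^32 ≡ 9² = 81 ≡ 10. Multiply: (-4)^36 ≡ 67^32 × 67^4 ≡ 10 × 43 (mod 71): 10 × 43 = 430 ≡ 4. So (-4)^36 ≡ 4 (mod 71).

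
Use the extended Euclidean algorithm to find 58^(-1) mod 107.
Extended GCD: 58(24) + 107(-13) = 1. So 58^(-1) ≡ 24 ≡ 24 (mod 107). Verify: 58 × 24 = 1392 ≡ 1 (mod 107)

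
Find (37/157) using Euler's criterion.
(37/157) = 37^{78} mod 157 = 1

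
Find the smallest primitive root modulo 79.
p - 1 = 78 has prime divisors 2, 3, 13. h is a primitive root mod 79 iff h^(78/q) ≢ 1 (mod 79) for each such q.
h = 2: 2^39 ≡ 1, 2^26 ≡ 23, 2^6 ≡ 64 (mod 79); 2^39 ≡ 1, so not a primitive root.
h = 3: 3^39 ≡ 78, 3^26 ≡ 23, 3^6 ≡ 18 (mod 79); none is 1, so 3 has order 78 and is a primitive root.
The smallest primitive root mod 79 is g = 3.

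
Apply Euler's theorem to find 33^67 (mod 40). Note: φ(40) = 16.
By Euler: 33^{16} ≡ 1 (mod 40) since gcd(33, 40) = 1. 67 = 4×16 + 3. So 33^{67} ≡ 33^{3} ≡ 17 (mod 40)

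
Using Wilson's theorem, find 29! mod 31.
(30)! = (29)! × (30) ≡ -1 (mod 31). So (29)! ≡ -1 × (30)^(-1) ≡ (-1)×(-1) = 1 (mod 31)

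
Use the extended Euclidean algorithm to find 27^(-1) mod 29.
Extended GCD: 27(14) + 29(-13) = 1. So 27^(-1) ≡ 14 ≡ 14 (mod 29). Verify: 27 × 14 = 378 ≡ 1 (mod 29)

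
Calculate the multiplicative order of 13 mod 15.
Powers of 13 mod 15: 13^1≡13, 13^2≡4, 13^3≡7, 13^4≡1. Order = 4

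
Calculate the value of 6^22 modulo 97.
Using repeated squaring. 22 = 16 + 4 + 2 (binary 10110). Repeated squaring mod 97: 6^1 ≡ 6; 6^2 ≡ 6² = 36 ≡ 36; 6^4 ≡ 36² = 1296 ≡ 35; 6^8 ≡ 35² = 1225 ≡ 61; 6^16 ≡ 61² = 3721 ≡ 35. Multiply: 6^22 = 6^16 × 6^4 × 6^2 ≡ 35 × 35 × 36 (mod 97): 35 × 35 = 1225 ≡ 61; 61 × 36 = 2196 ≡ 62. So 6^22 ≡ 62 (mod 97).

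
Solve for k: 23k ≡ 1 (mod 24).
23

Since gcd(23, 24) = 1 divides 1, a solution exists.
Multiply both sides by the inverse of 23 mod 24:
  23^(-1) mod 24 = 23
  x ≡ 23 × 1 ≡ 23 ≡ 23 (mod 24)
Verification: 23 × 23 = 529 = 22 × 24 + 1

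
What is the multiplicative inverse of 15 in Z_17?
8

Using Extended Euclidean Algorithm:
gcd(15, 17) = 1
Bezout coefficients: 15 × 8 + 17 × -7 = 1
So 15 × 8 ≡ 1 (mod 17)
The inverse is 8 mod 17 = 8
Verification: 15 × 8 = 120 = 7 × 17 + 1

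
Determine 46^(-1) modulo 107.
46^(-1) ≡ 7 (mod 107). Verification: 46 × 7 = 322 ≡ 1 (mod 107)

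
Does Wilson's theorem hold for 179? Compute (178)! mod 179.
(178)! mod 179 = 178. Since this equals -1 (mod 179), Wilson confirms 179 is prime.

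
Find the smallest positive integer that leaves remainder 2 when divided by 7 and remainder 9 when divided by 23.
M = 7 × 23 = 161. M₁ = 23, y₁ ≡ 4 (mod 7). M₂ = 7, y₂ ≡ 10 (mod 23). m = 2×23×4 + 9×7×10 ≡ 9 (mod 161). The smallest positive such number is 9.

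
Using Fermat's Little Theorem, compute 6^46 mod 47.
By Fermat's Little Theorem, 6^{46} ≡ 1 (mod 47) since 47 is prime and gcd(6, 47) = 1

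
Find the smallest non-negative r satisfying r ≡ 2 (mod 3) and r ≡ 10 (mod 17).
M = 3 × 17 = 51. M₁ = 17, y₁ ≡ 2 (mod 3). M₂ = 3, y₂ ≡ 6 (mod 17). r = 2×17×2 + 10×3×6 ≡ 44 (mod 51)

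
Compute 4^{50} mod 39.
16

Using successive squaring:
Binary expansion of 50: 110010
Powers of 4 mod 39 (each is the square of the previous):
  4^1 ≡ 4 (mod 39)
  4^2 ≡ 4² = 16 ≡ 16 (mod 39)
  4^4 ≡ 16² = 256 ≡ 22 (mod 39)
  4^8 ≡ 22² = 484 ≡ 16 (mod 39)
  4^16 ≡ 16² = 256 ≡ 22 (mod 39)
  4^32 ≡ 22² = 484 ≡ 16 (mod 39)
50 = 32 + 16 + 2, so 4^50 = 4^32 × 4^16 × 4^2 ≡ 16 × 22 × 16 (mod 39)
Multiplying step by step:
  16 × 22 = 352 ≡ 1 (mod 39)
  1 × 16 = 16 ≡ 16 (mod 39)
Result: 4^50 ≡ 16 (mod 39)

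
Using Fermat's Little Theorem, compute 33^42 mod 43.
By Fermat's Little Theorem, 33^{42} ≡ 1 (mod 43) since 43 is prime and gcd(33, 43) = 1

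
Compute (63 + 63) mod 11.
5

(63 + 63) = 126
126 mod 11 = 5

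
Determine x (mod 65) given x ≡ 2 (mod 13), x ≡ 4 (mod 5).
54

Using the Chinese Remainder Theorem:
M = product of moduli = 65
For equation 1: M_1 = 5, 5 ≡ 5 (mod 13), inverse of 5 mod 13 is 8 (check: 5 × 8 = 40 ≡ 1 (mod 13))
For equation 2: M_2 = 13, 13 ≡ 3 (mod 5), inverse of 13 mod 5 is 2 (check: 3 × 2 = 6 ≡ 1 (mod 5))
Combine: x ≡ Σ r_i×M_i×(M_i⁻¹ mod m_i) = 2×5×8 + 4×13×2 = 80 + 104 = 184
184 mod 65 = 54
x ≡ 54 (mod 65)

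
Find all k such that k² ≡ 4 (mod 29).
The square roots of 4 mod 29 are 27 and 2. Verify: 27² = 729 ≡ 4 (mod 29)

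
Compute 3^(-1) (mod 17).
3^(-1) ≡ 6 (mod 17). Verification: 3 × 6 = 18 ≡ 1 (mod 17)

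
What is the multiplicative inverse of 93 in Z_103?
72

Using Extended Euclidean Algorithm:
gcd(93, 103) = 1
Bezout coefficients: 93 × -31 + 103 × 28 = 1
So 93 × -31 ≡ 1 (mod 103)
The inverse is -31 mod 103 = 72
Verification: 93 × 72 = 6696 = 65 × 103 + 1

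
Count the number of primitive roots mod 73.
Number of primitive roots mod 73 = φ(72) = 24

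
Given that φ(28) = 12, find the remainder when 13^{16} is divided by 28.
By Euler: 13^{12} ≡ 1 (mod 28) since gcd(13, 28) = 1. 16 = 1×12 + 4. So 13^{16} ≡ 13^{4} ≡ 1 (mod 28)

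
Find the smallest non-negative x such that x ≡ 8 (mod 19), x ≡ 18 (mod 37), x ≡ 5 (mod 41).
17963

Using the Chinese Remainder Theorem:
M = product of moduli = 28823
For equation 1: M_1 = 1517, 1517 ≡ 16 (mod 19), inverse of 1517 mod 19 is 6 (check: 16 × 6 = 96 ≡ 1 (mod 19))
For equation 2: M_2 = 779, 779 ≡ 2 (mod 37), inverse of 779 mod 37 is 19 (check: 2 × 19 = 38 ≡ 1 (mod 37))
For equation 3: M_3 = 703, 703 ≡ 6 (mod 41), inverse of 703 mod 41 is 7 (check: 6 × 7 = 42 ≡ 1 (mod 41))
Combine: x ≡ Σ r_i×M_i×(M_i⁻¹ mod m_i) = 8×1517×6 + 18×779×19 + 5×703×7 = 72816 + 266418 + 24605 = 363839
363839 mod 28823 = 17963
x ≡ 17963 (mod 28823)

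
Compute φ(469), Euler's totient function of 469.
396

Prime factorization: 469 = 7 × 67
Using the formula φ(n) = n × Π(1 - 1/p) for each prime factor p:
φ(469) = 469 × (1 - 1/7) × (1 - 1/67)
φ(469) = 396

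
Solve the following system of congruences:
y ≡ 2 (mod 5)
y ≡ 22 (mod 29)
22

Using the Chinese Remainder Theorem:
M = product of moduli = 145
For equation 1: M_1 = 29, 29 ≡ 4 (mod 5), inverse of 29 mod 5 is 4 (check: 4 × 4 = 16 ≡ 1 (mod 5))
For equation 2: M_2 = 5, 5 ≡ 5 (mod 29), inverse of 5 mod 29 is 6 (check: 5 × 6 = 30 ≡ 1 (mod 29))
Combine: y ≡ Σ r_i×M_i×(M_i⁻¹ mod m_i) = 2×29×4 + 22×5×6 = 232 + 660 = 892
892 mod 145 = 22
y ≡ 22 (mod 145)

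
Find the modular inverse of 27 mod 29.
27^(-1) ≡ 14 (mod 29). Verification: 27 × 14 = 378 ≡ 1 (mod 29)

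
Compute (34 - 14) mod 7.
6

(34 - 14) = 20
20 mod 7 = 6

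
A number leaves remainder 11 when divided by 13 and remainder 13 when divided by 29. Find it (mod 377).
M = 13 × 29 = 377. M₁ = 29, y₁ ≡ 9 (mod 13). M₂ = 13, y₂ ≡ 9 (mod 29). x = 11×29×9 + 13×13×9 ≡ 245 (mod 377)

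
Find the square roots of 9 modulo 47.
The square roots of 9 mod 47 are 3 and 44. Verify: 3² = 9 ≡ 9 (mod 47)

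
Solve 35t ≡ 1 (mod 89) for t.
28

Using Extended Euclidean Algorithm:
gcd(35, 89) = 1
Bezout coefficients: 35 × 28 + 89 × -11 = 1
So 35 × 28 ≡ 1 (mod 89)
The inverse is 28 mod 89 = 28
Verification: 35 × 28 = 980 = 11 × 89 + 1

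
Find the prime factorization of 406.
2 × 7 × 29

Divide by primes starting from smallest:
406 ÷ 2 = 203
203 ÷ 7 = 29
29 ÷ 29 = 1

406 = 2 × 7 × 29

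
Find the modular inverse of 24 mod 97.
24^(-1) ≡ 93 (mod 97). Verification: 24 × 93 = 2232 ≡ 1 (mod 97)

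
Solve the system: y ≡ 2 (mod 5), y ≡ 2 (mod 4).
M = 5 × 4 = 20. M₁ = 4, y₁ ≡ 4 (mod 5). M₂ = 5, y₂ ≡ 1 (mod 4). y = 2×4×4 + 2×5×1 ≡ 2 (mod 20)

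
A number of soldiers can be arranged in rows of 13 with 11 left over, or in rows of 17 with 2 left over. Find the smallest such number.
M = 13 × 17 = 221. M₁ = 17, y₁ ≡ 10 (mod 13). M₂ = 13, y₂ ≡ 4 (mod 17). z = 11×17×10 + 2×13×4 ≡ 206 (mod 221). The smallest positive such number is 206.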